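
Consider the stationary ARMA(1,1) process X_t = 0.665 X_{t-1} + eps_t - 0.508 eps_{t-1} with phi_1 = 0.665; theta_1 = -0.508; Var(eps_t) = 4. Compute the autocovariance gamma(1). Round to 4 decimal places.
\gamma(1) = 0.7455

Multiply the model equation by X_{t-k} and take expectations. With theta_0 = psi_0 = 1 and psi_j the MA(infinity) weights, this gives
  gamma(k) - sum_i phi_i gamma(k-i) = c_k,
  c_k = sigma^2 * sum_{j=k..q} theta_j psi_{j-k}   (c_k = 0 for k > q),
using gamma(-m) = gamma(m).
psi-weights needed (psi_j = theta_j + sum_i phi_i psi_{j-i}):
  psi_1 = theta_1 + phi_1 = -0.508 + (0.665) = 0.157
Right-hand sides:
  c_0 = sigma^2 (1 + theta_1 psi_1) = 4 * (1 + (-0.508)(0.157)) = 4 * 0.920244 = 3.680976
  c_1 = sigma^2 theta_1 = 4 * (-0.508) = -2.032
  c_2 = 0
Equations for k = 0 and k = 1 (AR order 1):
  gamma(0) = phi_1 gamma(1) + c_0
  gamma(1) = phi_1 gamma(0) + c_1
Substituting the second into the first: gamma(0) (1 - phi_1^2) = c_0 + phi_1 c_1, so
  gamma(0) = (c_0 + phi_1 c_1) / (1 - phi_1^2) = (3.680976 + (0.665)(-2.032)) / (1 - (0.665)^2) = 2.329696 / 0.557775 = 4.176767.
  gamma(1) = phi_1 gamma(0) + c_1 = (0.665)(4.176767) + (-2.032) = 0.74555.
Therefore gamma(1) = 0.7455 (to 4 decimal places).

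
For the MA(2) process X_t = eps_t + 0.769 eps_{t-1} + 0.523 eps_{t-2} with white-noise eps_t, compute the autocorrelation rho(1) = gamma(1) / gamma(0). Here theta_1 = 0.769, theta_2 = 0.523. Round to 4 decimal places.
\rho(1) = 0.6280

For an MA(q) process with theta_0 = 1, the autocovariance is
  gamma(k) = sigma^2 * sum_{i=0..q-k} theta_i * theta_{i+k},
and rho(k) = gamma(k) / gamma(0). Sigma^2 cancels.
  numerator   = (1)*(0.769) + (0.769)*(0.523) = 1.171187.
  denominator = (1)^2 + (0.769)^2 + (0.523)^2 = 1.86489.
  rho(1) = 1.171187 / 1.86489 = 0.6280.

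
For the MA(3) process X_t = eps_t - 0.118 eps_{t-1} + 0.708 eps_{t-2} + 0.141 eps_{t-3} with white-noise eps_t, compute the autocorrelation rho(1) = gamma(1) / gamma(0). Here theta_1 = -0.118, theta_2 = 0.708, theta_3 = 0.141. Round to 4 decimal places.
\rho(1) = -0.0663

For an MA(q) process with theta_0 = 1, the autocovariance is
  gamma(k) = sigma^2 * sum_{i=0..q-k} theta_i * theta_{i+k},
and rho(k) = gamma(k) / gamma(0). Sigma^2 cancels.
  numerator   = (1)*(-0.118) + (-0.118)*(0.708) + (0.708)*(0.141) = -0.101716.
  denominator = (1)^2 + (-0.118)^2 + (0.708)^2 + (0.141)^2 = 1.535069.
  rho(1) = -0.101716 / 1.535069 = -0.0663.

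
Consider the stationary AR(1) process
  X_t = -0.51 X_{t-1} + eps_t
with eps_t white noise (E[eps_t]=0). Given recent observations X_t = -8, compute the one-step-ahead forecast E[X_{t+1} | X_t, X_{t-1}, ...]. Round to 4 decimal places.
E[X_{t+1} \mid \mathcal F_t] = 4.0800

For an AR(p) model X_t = c + sum_i phi_i X_{t-i} + eps_t, the
one-step-ahead conditional mean is
  E[X_{t+1} | X_t, ...] = c + sum_i phi_i X_{t+1-i}.
Substitute known values:
  E[X_{t+1} | ...] = (-0.51) * (-8)
                   = 4.0800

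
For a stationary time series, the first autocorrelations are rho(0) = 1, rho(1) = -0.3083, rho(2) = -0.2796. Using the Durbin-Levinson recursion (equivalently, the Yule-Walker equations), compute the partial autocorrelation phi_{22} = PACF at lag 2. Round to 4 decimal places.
\phi_{22} = -0.4140

The PACF at lag k is phi_{kk}, the last component of the solution
to the Yule-Walker system G_k phi = r_k where
  (G_k)_{ij} = rho(|i - j|), (r_k)_i = rho(i), i,j = 1..k.
Equivalently, Durbin-Levinson gives phi_{kk} iteratively:
  phi_{11} = rho(1)
  phi_{kk} = [rho(k) - sum_{j=1..k-1} phi_{k-1,j} rho(k-j)]
            / [1 - sum_{j=1..k-1} phi_{k-1,j} rho(j)],
  phi_{k,j} = phi_{k-1,j} - phi_{kk} phi_{k-1,k-j},  j = 1..k-1.
Step k = 1:
  phi_11 = rho(1) = -0.3083.
Step k = 2:
  phi_22 = [rho(2) - phi_11 rho(1)] / [1 - phi_11 rho(1)] = [-0.2796 - (-0.3083)(-0.3083)] / [1 - (-0.3083)(-0.3083)]
         = -0.37464889 / 0.90495111 = -0.414.
Therefore phi_{22} = -0.4140.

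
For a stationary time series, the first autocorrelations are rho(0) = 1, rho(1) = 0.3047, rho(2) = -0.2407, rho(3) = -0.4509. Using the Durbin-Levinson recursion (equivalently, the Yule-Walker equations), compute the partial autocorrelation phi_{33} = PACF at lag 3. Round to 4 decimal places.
\phi_{33} = -0.3041

The PACF at lag k is phi_{kk}, the last component of the solution
to the Yule-Walker system G_k phi = r_k where
  (G_k)_{ij} = rho(|i - j|), (r_k)_i = rho(i), i,j = 1..k.
Equivalently, Durbin-Levinson gives phi_{kk} iteratively:
  phi_{11} = rho(1)
  phi_{kk} = [rho(k) - sum_{j=1..k-1} phi_{k-1,j} rho(k-j)]
            / [1 - sum_{j=1..k-1} phi_{k-1,j} rho(j)],
  phi_{k,j} = phi_{k-1,j} - phi_{kk} phi_{k-1,k-j},  j = 1..k-1.
Step k = 1:
  phi_11 = rho(1) = 0.3047.
Step k = 2:
  phi_22 = [rho(2) - phi_11 rho(1)] / [1 - phi_11 rho(1)] = [-0.2407 - (0.3047)(0.3047)] / [1 - (0.3047)(0.3047)]
         = -0.33354209 / 0.90715791 = -0.367678.
  Update: phi_21 = phi_11 - phi_22 phi_11 = 0.3047 - (-0.367678)(0.3047) = 0.416732.
Step k = 3:
  phi_33 = [rho(3) - phi_21 rho(2) - phi_22 rho(1)] / [1 - phi_21 rho(1) - phi_22 rho(2)]
    numerator   = -0.4509 - (0.416732)(-0.2407) - (-0.367678)(0.3047) = -0.23856121
    denominator = 1 - (0.416732)(0.3047) - (-0.367678)(-0.2407) = 0.78452179
  phi_33 = -0.23856121 / 0.78452179 = -0.3041.
Therefore phi_{33} = -0.3041.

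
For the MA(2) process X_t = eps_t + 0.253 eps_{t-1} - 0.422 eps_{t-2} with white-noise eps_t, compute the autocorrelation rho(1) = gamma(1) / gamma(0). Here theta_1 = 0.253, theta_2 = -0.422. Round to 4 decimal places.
\rho(1) = 0.1177

For an MA(q) process with theta_0 = 1, the autocovariance is
  gamma(k) = sigma^2 * sum_{i=0..q-k} theta_i * theta_{i+k},
and rho(k) = gamma(k) / gamma(0). Sigma^2 cancels.
  numerator   = (1)*(0.253) + (0.253)*(-0.422) = 0.146234.
  denominator = (1)^2 + (0.253)^2 + (-0.422)^2 = 1.242093.
  rho(1) = 0.146234 / 1.242093 = 0.1177.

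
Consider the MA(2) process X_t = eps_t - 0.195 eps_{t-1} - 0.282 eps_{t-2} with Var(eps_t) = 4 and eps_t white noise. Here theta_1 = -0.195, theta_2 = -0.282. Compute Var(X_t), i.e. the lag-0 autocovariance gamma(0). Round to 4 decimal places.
\gamma(0) = 4.4702

For an MA(q) process X_t = eps_t + sum_i theta_i eps_{t-i} with
Var(eps_t) = sigma^2, the variance is
  gamma(0) = sigma^2 * (1 + sum_i theta_i^2).
  sum_i theta_i^2 = (-0.195)^2 + (-0.282)^2 = 0.038025 + 0.079524 = 0.117549.
  gamma(0) = 4 * (1 + 0.117549) = 4 * 1.117549 = 4.470196, which rounds to 4.4702.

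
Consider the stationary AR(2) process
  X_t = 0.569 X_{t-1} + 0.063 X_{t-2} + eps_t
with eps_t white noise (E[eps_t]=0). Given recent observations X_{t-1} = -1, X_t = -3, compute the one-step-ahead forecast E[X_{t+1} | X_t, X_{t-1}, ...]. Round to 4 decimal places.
E[X_{t+1} \mid \mathcal F_t] = -1.7700

For an AR(p) model X_t = c + sum_i phi_i X_{t-i} + eps_t, the
one-step-ahead conditional mean is
  E[X_{t+1} | X_t, ...] = c + sum_i phi_i X_{t+1-i}.
Substitute known values:
  E[X_{t+1} | ...] = (0.569) * (-3) + (0.063) * (-1)
                   = -1.7700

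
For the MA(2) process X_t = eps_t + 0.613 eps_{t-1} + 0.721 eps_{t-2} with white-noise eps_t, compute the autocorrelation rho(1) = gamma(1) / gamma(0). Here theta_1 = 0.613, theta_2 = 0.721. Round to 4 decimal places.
\rho(1) = 0.5565

For an MA(q) process with theta_0 = 1, the autocovariance is
  gamma(k) = sigma^2 * sum_{i=0..q-k} theta_i * theta_{i+k},
and rho(k) = gamma(k) / gamma(0). Sigma^2 cancels.
  numerator   = (1)*(0.613) + (0.613)*(0.721) = 1.054973.
  denominator = (1)^2 + (0.613)^2 + (0.721)^2 = 1.89561.
  rho(1) = 1.054973 / 1.89561 = 0.5565.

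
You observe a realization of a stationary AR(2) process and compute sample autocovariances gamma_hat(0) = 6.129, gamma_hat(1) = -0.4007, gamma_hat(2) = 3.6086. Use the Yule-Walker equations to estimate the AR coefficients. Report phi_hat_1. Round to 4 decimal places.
\hat\phi_{1} = -0.0270

The Yule-Walker equations for an AR(p) process read, in matrix form,
  Gamma_p phi = r_p,   with   (Gamma_p)_{ij} = gamma(|i - j|),
                       (r_p)_i = gamma(i),   i,j = 1..p.
Substitute the sample gammas (Toeplitz matrix and right-hand side of size 2):
  Gamma_p = [[6.129, -0.4007], [-0.4007, 6.129]]
  r_p     = [-0.4007, 3.6086]
Written out:
  6.129 phi_1 - 0.4007 phi_2 = -0.4007
  -0.4007 phi_1 + 6.129 phi_2 = 3.6086
Solve by Cramer's rule:
  det = gamma(0)^2 - gamma(1)^2 = (6.129)^2 - (-0.4007)^2 = 37.564641 - 0.16056049 = 37.40408051
  phi_hat_1 = [gamma(1) gamma(0) - gamma(1) gamma(2)] / det = [(-0.4007)(6.129) - (-0.4007)(3.6086)] / 37.40408051 = -1.00992428 / 37.40408051 = -0.027
  phi_hat_2 = [gamma(0) gamma(2) - gamma(1)^2] / det = [(6.129)(3.6086) - (-0.4007)^2] / 37.40408051 = 21.95654891 / 37.40408051 = 0.587
So phi_hat = [-0.0270, 0.5870].
Therefore phi_hat_1 = -0.0270.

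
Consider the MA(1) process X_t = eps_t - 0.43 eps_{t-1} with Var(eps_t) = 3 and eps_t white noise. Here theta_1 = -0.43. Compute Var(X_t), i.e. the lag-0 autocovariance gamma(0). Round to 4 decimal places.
\gamma(0) = 3.5547

For an MA(q) process X_t = eps_t + sum_i theta_i eps_{t-i} with
Var(eps_t) = sigma^2, the variance is
  gamma(0) = sigma^2 * (1 + sum_i theta_i^2).
  sum_i theta_i^2 = (-0.43)^2 = 0.1849.
  gamma(0) = 3 * (1 + 0.1849) = 3 * 1.1849 = 3.5547.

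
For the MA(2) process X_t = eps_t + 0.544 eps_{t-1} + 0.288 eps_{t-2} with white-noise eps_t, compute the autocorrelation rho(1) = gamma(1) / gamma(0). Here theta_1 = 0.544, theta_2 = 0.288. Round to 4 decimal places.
\rho(1) = 0.5081

For an MA(q) process with theta_0 = 1, the autocovariance is
  gamma(k) = sigma^2 * sum_{i=0..q-k} theta_i * theta_{i+k},
and rho(k) = gamma(k) / gamma(0). Sigma^2 cancels.
  numerator   = (1)*(0.544) + (0.544)*(0.288) = 0.700672.
  denominator = (1)^2 + (0.544)^2 + (0.288)^2 = 1.37888.
  rho(1) = 0.700672 / 1.37888 = 0.5081.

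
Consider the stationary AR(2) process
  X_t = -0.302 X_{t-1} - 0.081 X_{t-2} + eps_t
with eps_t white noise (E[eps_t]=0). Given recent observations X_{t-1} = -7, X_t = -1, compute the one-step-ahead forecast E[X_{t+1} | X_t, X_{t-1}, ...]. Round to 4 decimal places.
E[X_{t+1} \mid \mathcal F_t] = 0.8690

For an AR(p) model X_t = c + sum_i phi_i X_{t-i} + eps_t, the
one-step-ahead conditional mean is
  E[X_{t+1} | X_t, ...] = c + sum_i phi_i X_{t+1-i}.
Substitute known values:
  E[X_{t+1} | ...] = (-0.302) * (-1) + (-0.081) * (-7)
                   = 0.8690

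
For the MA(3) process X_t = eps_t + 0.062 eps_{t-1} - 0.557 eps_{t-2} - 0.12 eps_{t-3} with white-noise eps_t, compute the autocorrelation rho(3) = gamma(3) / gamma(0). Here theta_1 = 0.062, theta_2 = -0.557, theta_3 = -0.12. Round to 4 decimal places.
\rho(3) = -0.0903

For an MA(q) process with theta_0 = 1, the autocovariance is
  gamma(k) = sigma^2 * sum_{i=0..q-k} theta_i * theta_{i+k},
and rho(k) = gamma(k) / gamma(0). Sigma^2 cancels.
  numerator   = (1)*(-0.12) = -0.12.
  denominator = (1)^2 + (0.062)^2 + (-0.557)^2 + (-0.12)^2 = 1.328493.
  rho(3) = -0.12 / 1.328493 = -0.0903.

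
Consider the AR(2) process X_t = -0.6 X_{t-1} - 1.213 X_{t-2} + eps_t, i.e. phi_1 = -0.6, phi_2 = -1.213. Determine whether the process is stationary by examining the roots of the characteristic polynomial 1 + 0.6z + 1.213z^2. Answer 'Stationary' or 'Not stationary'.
\text{Not stationary}

The AR(p) characteristic polynomial is P(z) = 1 + 0.6z + 1.213z^2.
Stationarity requires all roots to lie outside the unit circle, i.e. |z| > 1 for every root.
Set 1 + (0.6) z + (1.213) z^2 = 0, i.e. a z^2 + b z + c = 0 with a = 1.213, b = 0.6, c = 1.
Discriminant D = b^2 - 4ac = (0.6)^2 - 4*(1.213)*1 = 0.36 - (4.852) = -4.492.
D < 0, so the roots are the complex-conjugate pair z = (-b +/- i sqrt(-D)) / (2a) = -0.2473 +/- 0.8736i.
For a conjugate pair |z|^2 = z * conj(z) = (product of roots) = c/a = 1/(1.213) = 0.824402, so |z| = sqrt(0.824402) = 0.908 for both roots.
Moduli of all roots: 0.9080, 0.9080.
All moduli strictly greater than 1? No.
Verdict: Not stationary.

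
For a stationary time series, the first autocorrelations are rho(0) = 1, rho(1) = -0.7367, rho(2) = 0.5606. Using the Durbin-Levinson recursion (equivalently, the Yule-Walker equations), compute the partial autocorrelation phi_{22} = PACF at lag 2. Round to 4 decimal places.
\phi_{22} = 0.0391

The PACF at lag k is phi_{kk}, the last component of the solution
to the Yule-Walker system G_k phi = r_k where
  (G_k)_{ij} = rho(|i - j|), (r_k)_i = rho(i), i,j = 1..k.
Equivalently, Durbin-Levinson gives phi_{kk} iteratively:
  phi_{11} = rho(1)
  phi_{kk} = [rho(k) - sum_{j=1..k-1} phi_{k-1,j} rho(k-j)]
            / [1 - sum_{j=1..k-1} phi_{k-1,j} rho(j)],
  phi_{k,j} = phi_{k-1,j} - phi_{kk} phi_{k-1,k-j},  j = 1..k-1.
Step k = 1:
  phi_11 = rho(1) = -0.7367.
Step k = 2:
  phi_22 = [rho(2) - phi_11 rho(1)] / [1 - phi_11 rho(1)] = [0.5606 - (-0.7367)(-0.7367)] / [1 - (-0.7367)(-0.7367)]
         = 0.01787311 / 0.45727311 = 0.0391.
Therefore phi_{22} = 0.0391.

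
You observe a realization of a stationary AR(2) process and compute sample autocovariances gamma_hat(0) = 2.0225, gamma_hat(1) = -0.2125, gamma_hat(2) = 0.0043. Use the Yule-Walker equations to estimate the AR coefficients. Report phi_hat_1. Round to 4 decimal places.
\hat\phi_{1} = -0.1060

The Yule-Walker equations for an AR(p) process read, in matrix form,
  Gamma_p phi = r_p,   with   (Gamma_p)_{ij} = gamma(|i - j|),
                       (r_p)_i = gamma(i),   i,j = 1..p.
Substitute the sample gammas (Toeplitz matrix and right-hand side of size 2):
  Gamma_p = [[2.0225, -0.2125], [-0.2125, 2.0225]]
  r_p     = [-0.2125, 0.0043]
Written out:
  2.0225 phi_1 - 0.2125 phi_2 = -0.2125
  -0.2125 phi_1 + 2.0225 phi_2 = 0.0043
Solve by Cramer's rule:
  det = gamma(0)^2 - gamma(1)^2 = (2.0225)^2 - (-0.2125)^2 = 4.09050625 - 0.04515625 = 4.04535
  phi_hat_1 = [gamma(1) gamma(0) - gamma(1) gamma(2)] / det = [(-0.2125)(2.0225) - (-0.2125)(0.0043)] / 4.04535 = -0.4288675 / 4.04535 = -0.106
  phi_hat_2 = [gamma(0) gamma(2) - gamma(1)^2] / det = [(2.0225)(0.0043) - (-0.2125)^2] / 4.04535 = -0.0364595 / 4.04535 = -0.009
So phi_hat = [-0.1060, -0.0090].
Therefore phi_hat_1 = -0.1060.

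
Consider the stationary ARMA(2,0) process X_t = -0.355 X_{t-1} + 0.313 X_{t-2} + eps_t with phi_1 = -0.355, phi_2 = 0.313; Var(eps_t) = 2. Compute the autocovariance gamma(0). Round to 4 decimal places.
\gamma(0) = 3.0249

Multiply the model equation by X_{t-k} and take expectations. With theta_0 = psi_0 = 1 and psi_j the MA(infinity) weights, this gives
  gamma(k) - sum_i phi_i gamma(k-i) = c_k,
  c_k = sigma^2 * sum_{j=k..q} theta_j psi_{j-k}   (c_k = 0 for k > q),
using gamma(-m) = gamma(m).
Pure AR (q = 0): c_0 = sigma^2 = 2, c_k = 0 for k >= 1.
Equations for k = 0, 1, 2 (AR order 2, c_2 = 0):
  (E0) gamma(0) = phi_1 gamma(1) + phi_2 gamma(2) + c_0
  (E1) gamma(1) = phi_1 gamma(0) + phi_2 gamma(1) + c_1
  (E2) gamma(2) = phi_1 gamma(1) + phi_2 gamma(0)
From (E1): gamma(1) = A gamma(0) + B with
  A = phi_1 / (1 - phi_2) = -0.355 / 0.687 = -0.516739,   B = c_1 / (1 - phi_2) = 0 / 0.687 = 0.
Insert (E2) into (E0): gamma(0) (1 - phi_2^2) = phi_1 (1 + phi_2) gamma(1) + c_0.
  phi_1 (1 + phi_2) = (-0.355)(1.313) = -0.466115,   1 - phi_2^2 = 0.902031.
Replace gamma(1) by A gamma(0) + B and collect gamma(0):
  gamma(0) [0.902031 - (-0.466115)(-0.516739)] = c_0 = 2
  gamma(0) * 0.661171 = 2
  gamma(0) = 2 / 0.661171 = 3.024936.
Therefore gamma(0) = 3.0249 (to 4 decimal places).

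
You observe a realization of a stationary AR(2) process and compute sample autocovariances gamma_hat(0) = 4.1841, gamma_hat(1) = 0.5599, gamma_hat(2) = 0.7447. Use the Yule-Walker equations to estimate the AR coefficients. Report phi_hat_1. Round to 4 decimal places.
\hat\phi_{1} = 0.1120

The Yule-Walker equations for an AR(p) process read, in matrix form,
  Gamma_p phi = r_p,   with   (Gamma_p)_{ij} = gamma(|i - j|),
                       (r_p)_i = gamma(i),   i,j = 1..p.
Substitute the sample gammas (Toeplitz matrix and right-hand side of size 2):
  Gamma_p = [[4.1841, 0.5599], [0.5599, 4.1841]]
  r_p     = [0.5599, 0.7447]
Written out:
  4.1841 phi_1 + 0.5599 phi_2 = 0.5599
  0.5599 phi_1 + 4.1841 phi_2 = 0.7447
Solve by Cramer's rule:
  det = gamma(0)^2 - gamma(1)^2 = (4.1841)^2 - (0.5599)^2 = 17.50669281 - 0.31348801 = 17.1932048
  phi_hat_1 = [gamma(1) gamma(0) - gamma(1) gamma(2)] / det = [(0.5599)(4.1841) - (0.5599)(0.7447)] / 17.1932048 = 1.92572006 / 17.1932048 = 0.112
  phi_hat_2 = [gamma(0) gamma(2) - gamma(1)^2] / det = [(4.1841)(0.7447) - (0.5599)^2] / 17.1932048 = 2.80241126 / 17.1932048 = 0.163
So phi_hat = [0.1120, 0.1630].
Therefore phi_hat_1 = 0.1120.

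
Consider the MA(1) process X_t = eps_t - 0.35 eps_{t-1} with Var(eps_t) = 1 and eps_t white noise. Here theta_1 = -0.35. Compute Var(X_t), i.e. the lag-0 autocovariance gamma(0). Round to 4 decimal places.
\gamma(0) = 1.1225

For an MA(q) process X_t = eps_t + sum_i theta_i eps_{t-i} with
Var(eps_t) = sigma^2, the variance is
  gamma(0) = sigma^2 * (1 + sum_i theta_i^2).
  sum_i theta_i^2 = (-0.35)^2 = 0.1225.
  gamma(0) = 1 * (1 + 0.1225) = 1 * 1.1225 = 1.1225.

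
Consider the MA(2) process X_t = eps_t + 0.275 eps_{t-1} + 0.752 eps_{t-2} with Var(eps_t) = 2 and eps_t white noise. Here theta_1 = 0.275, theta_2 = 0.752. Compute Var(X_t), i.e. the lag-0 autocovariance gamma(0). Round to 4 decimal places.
\gamma(0) = 3.2823

For an MA(q) process X_t = eps_t + sum_i theta_i eps_{t-i} with
Var(eps_t) = sigma^2, the variance is
  gamma(0) = sigma^2 * (1 + sum_i theta_i^2).
  sum_i theta_i^2 = (0.275)^2 + (0.752)^2 = 0.075625 + 0.565504 = 0.641129.
  gamma(0) = 2 * (1 + 0.641129) = 2 * 1.641129 = 3.282258, which rounds to 3.2823.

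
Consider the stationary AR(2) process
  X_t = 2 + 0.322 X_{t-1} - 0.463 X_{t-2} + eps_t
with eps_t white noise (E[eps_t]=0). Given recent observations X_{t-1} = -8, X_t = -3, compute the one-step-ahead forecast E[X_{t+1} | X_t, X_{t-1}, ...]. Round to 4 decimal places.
E[X_{t+1} \mid \mathcal F_t] = 4.7380

For an AR(p) model X_t = c + sum_i phi_i X_{t-i} + eps_t, the
one-step-ahead conditional mean is
  E[X_{t+1} | X_t, ...] = c + sum_i phi_i X_{t+1-i}.
Substitute known values:
  E[X_{t+1} | ...] = 2 + (0.322) * (-3) + (-0.463) * (-8)
                   = 4.7380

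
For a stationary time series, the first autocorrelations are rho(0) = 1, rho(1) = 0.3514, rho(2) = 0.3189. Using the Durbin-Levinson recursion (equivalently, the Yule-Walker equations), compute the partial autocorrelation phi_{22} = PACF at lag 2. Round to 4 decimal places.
\phi_{22} = 0.2229

The PACF at lag k is phi_{kk}, the last component of the solution
to the Yule-Walker system G_k phi = r_k where
  (G_k)_{ij} = rho(|i - j|), (r_k)_i = rho(i), i,j = 1..k.
Equivalently, Durbin-Levinson gives phi_{kk} iteratively:
  phi_{11} = rho(1)
  phi_{kk} = [rho(k) - sum_{j=1..k-1} phi_{k-1,j} rho(k-j)]
            / [1 - sum_{j=1..k-1} phi_{k-1,j} rho(j)],
  phi_{k,j} = phi_{k-1,j} - phi_{kk} phi_{k-1,k-j},  j = 1..k-1.
Step k = 1:
  phi_11 = rho(1) = 0.3514.
Step k = 2:
  phi_22 = [rho(2) - phi_11 rho(1)] / [1 - phi_11 rho(1)] = [0.3189 - (0.3514)(0.3514)] / [1 - (0.3514)(0.3514)]
         = 0.19541804 / 0.87651804 = 0.2229.
Therefore phi_{22} = 0.2229.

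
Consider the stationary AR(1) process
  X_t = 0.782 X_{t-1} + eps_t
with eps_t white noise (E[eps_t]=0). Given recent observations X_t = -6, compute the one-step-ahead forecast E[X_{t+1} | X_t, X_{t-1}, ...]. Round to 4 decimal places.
E[X_{t+1} \mid \mathcal F_t] = -4.6920

For an AR(p) model X_t = c + sum_i phi_i X_{t-i} + eps_t, the
one-step-ahead conditional mean is
  E[X_{t+1} | X_t, ...] = c + sum_i phi_i X_{t+1-i}.
Substitute known values:
  E[X_{t+1} | ...] = (0.782) * (-6)
                   = -4.6920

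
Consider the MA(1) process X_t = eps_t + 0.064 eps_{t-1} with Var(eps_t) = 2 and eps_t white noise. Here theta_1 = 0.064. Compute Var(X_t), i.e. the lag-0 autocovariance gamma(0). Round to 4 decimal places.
\gamma(0) = 2.0082

For an MA(q) process X_t = eps_t + sum_i theta_i eps_{t-i} with
Var(eps_t) = sigma^2, the variance is
  gamma(0) = sigma^2 * (1 + sum_i theta_i^2).
  sum_i theta_i^2 = (0.064)^2 = 0.004096.
  gamma(0) = 2 * (1 + 0.004096) = 2 * 1.004096 = 2.008192, which rounds to 2.0082.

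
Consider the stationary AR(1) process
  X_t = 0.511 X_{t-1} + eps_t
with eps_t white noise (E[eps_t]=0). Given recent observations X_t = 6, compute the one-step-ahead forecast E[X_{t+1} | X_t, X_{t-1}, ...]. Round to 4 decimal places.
E[X_{t+1} \mid \mathcal F_t] = 3.0660

For an AR(p) model X_t = c + sum_i phi_i X_{t-i} + eps_t, the
one-step-ahead conditional mean is
  E[X_{t+1} | X_t, ...] = c + sum_i phi_i X_{t+1-i}.
Substitute known values:
  E[X_{t+1} | ...] = (0.511) * (6)
                   = 3.0660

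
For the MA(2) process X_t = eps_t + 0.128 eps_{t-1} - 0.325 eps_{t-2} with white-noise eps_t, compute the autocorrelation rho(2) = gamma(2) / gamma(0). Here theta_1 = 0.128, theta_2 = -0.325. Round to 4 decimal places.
\rho(2) = -0.2897

For an MA(q) process with theta_0 = 1, the autocovariance is
  gamma(k) = sigma^2 * sum_{i=0..q-k} theta_i * theta_{i+k},
and rho(k) = gamma(k) / gamma(0). Sigma^2 cancels.
  numerator   = (1)*(-0.325) = -0.325.
  denominator = (1)^2 + (0.128)^2 + (-0.325)^2 = 1.122009.
  rho(2) = -0.325 / 1.122009 = -0.2897.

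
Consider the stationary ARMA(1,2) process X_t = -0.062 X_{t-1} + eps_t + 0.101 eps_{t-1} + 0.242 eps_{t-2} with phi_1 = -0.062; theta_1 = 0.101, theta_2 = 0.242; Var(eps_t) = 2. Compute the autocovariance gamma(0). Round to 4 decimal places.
\gamma(0) = 2.1183

Multiply the model equation by X_{t-k} and take expectations. With theta_0 = psi_0 = 1 and psi_j the MA(infinity) weights, this gives
  gamma(k) - sum_i phi_i gamma(k-i) = c_k,
  c_k = sigma^2 * sum_{j=k..q} theta_j psi_{j-k}   (c_k = 0 for k > q),
using gamma(-m) = gamma(m).
psi-weights needed (psi_j = theta_j + sum_i phi_i psi_{j-i}):
  psi_1 = theta_1 + phi_1 = 0.101 + (-0.062) = 0.039
  psi_2 = theta_2 + phi_1 psi_1 = 0.242 + (-0.062)(0.039) = 0.239582
Right-hand sides:
  c_0 = sigma^2 (1 + theta_1 psi_1 + theta_2 psi_2) = 2 * (1 + (0.101)(0.039) + (0.242)(0.239582)) = 2 * 1.061918 = 2.123836
  c_1 = sigma^2 (theta_1 + theta_2 psi_1) = 2 * (0.101 + (0.242)(0.039)) = 0.220876
  c_2 = sigma^2 theta_2 = 2 * (0.242) = 0.484
Equations for k = 0 and k = 1 (AR order 1):
  gamma(0) = phi_1 gamma(1) + c_0
  gamma(1) = phi_1 gamma(0) + c_1
Substituting the second into the first: gamma(0) (1 - phi_1^2) = c_0 + phi_1 c_1, so
  gamma(0) = (c_0 + phi_1 c_1) / (1 - phi_1^2) = (2.123836 + (-0.062)(0.220876)) / (1 - (-0.062)^2) = 2.110141 / 0.996156 = 2.118284.
Therefore gamma(0) = 2.1183 (to 4 decimal places).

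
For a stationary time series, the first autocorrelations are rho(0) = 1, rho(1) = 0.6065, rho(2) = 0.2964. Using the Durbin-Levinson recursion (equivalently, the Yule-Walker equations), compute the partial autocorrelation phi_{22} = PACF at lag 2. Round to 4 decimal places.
\phi_{22} = -0.1130

The PACF at lag k is phi_{kk}, the last component of the solution
to the Yule-Walker system G_k phi = r_k where
  (G_k)_{ij} = rho(|i - j|), (r_k)_i = rho(i), i,j = 1..k.
Equivalently, Durbin-Levinson gives phi_{kk} iteratively:
  phi_{11} = rho(1)
  phi_{kk} = [rho(k) - sum_{j=1..k-1} phi_{k-1,j} rho(k-j)]
            / [1 - sum_{j=1..k-1} phi_{k-1,j} rho(j)],
  phi_{k,j} = phi_{k-1,j} - phi_{kk} phi_{k-1,k-j},  j = 1..k-1.
Step k = 1:
  phi_11 = rho(1) = 0.6065.
Step k = 2:
  phi_22 = [rho(2) - phi_11 rho(1)] / [1 - phi_11 rho(1)] = [0.2964 - (0.6065)(0.6065)] / [1 - (0.6065)(0.6065)]
         = -0.07144225 / 0.63215775 = -0.113.
Therefore phi_{22} = -0.1130.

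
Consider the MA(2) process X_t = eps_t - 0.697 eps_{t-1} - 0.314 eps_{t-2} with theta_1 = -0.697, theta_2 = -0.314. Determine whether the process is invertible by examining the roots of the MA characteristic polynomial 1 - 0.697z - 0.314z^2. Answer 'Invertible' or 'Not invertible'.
\text{Not invertible}

The MA(q) characteristic polynomial is P(z) = 1 - 0.697z - 0.314z^2.
Invertibility requires all roots to lie outside the unit circle, i.e. |z| > 1 for every root.
Set 1 + (-0.697) z + (-0.314) z^2 = 0, i.e. a z^2 + b z + c = 0 with a = -0.314, b = -0.697, c = 1.
Discriminant D = b^2 - 4ac = (-0.697)^2 - 4*(-0.314)*1 = 0.485809 - (-1.256) = 1.741809.
D >= 0, so the roots are real: z = (-b +/- sqrt(D)) / (2a) = (0.697 +/- 1.319776) / (-0.628).
  z_1 = (0.697 + 1.319776) / (-0.628) = -3.2114,   |z_1| = 3.2114.
  z_2 = (0.697 - 1.319776) / (-0.628) = 0.9917,   |z_2| = 0.9917.
Moduli of all roots: 3.2114, 0.9917.
All moduli strictly greater than 1? No.
Verdict: Not invertible.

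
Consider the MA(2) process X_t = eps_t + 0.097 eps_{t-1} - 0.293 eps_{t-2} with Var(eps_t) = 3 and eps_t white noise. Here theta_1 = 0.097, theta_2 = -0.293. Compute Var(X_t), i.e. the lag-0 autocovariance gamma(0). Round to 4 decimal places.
\gamma(0) = 3.2858

For an MA(q) process X_t = eps_t + sum_i theta_i eps_{t-i} with
Var(eps_t) = sigma^2, the variance is
  gamma(0) = sigma^2 * (1 + sum_i theta_i^2).
  sum_i theta_i^2 = (0.097)^2 + (-0.293)^2 = 0.009409 + 0.085849 = 0.095258.
  gamma(0) = 3 * (1 + 0.095258) = 3 * 1.095258 = 3.285774, which rounds to 3.2858.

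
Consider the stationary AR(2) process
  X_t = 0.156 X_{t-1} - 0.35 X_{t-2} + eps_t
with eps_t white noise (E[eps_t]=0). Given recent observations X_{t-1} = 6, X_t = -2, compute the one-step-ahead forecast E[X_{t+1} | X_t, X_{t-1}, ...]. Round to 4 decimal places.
E[X_{t+1} \mid \mathcal F_t] = -2.4120

For an AR(p) model X_t = c + sum_i phi_i X_{t-i} + eps_t, the
one-step-ahead conditional mean is
  E[X_{t+1} | X_t, ...] = c + sum_i phi_i X_{t+1-i}.
Substitute known values:
  E[X_{t+1} | ...] = (0.156) * (-2) + (-0.35) * (6)
                   = -2.4120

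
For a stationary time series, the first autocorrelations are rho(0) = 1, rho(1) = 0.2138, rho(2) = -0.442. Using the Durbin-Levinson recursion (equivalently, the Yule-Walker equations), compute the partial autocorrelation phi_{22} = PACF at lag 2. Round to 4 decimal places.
\phi_{22} = -0.5111

The PACF at lag k is phi_{kk}, the last component of the solution
to the Yule-Walker system G_k phi = r_k where
  (G_k)_{ij} = rho(|i - j|), (r_k)_i = rho(i), i,j = 1..k.
Equivalently, Durbin-Levinson gives phi_{kk} iteratively:
  phi_{11} = rho(1)
  phi_{kk} = [rho(k) - sum_{j=1..k-1} phi_{k-1,j} rho(k-j)]
            / [1 - sum_{j=1..k-1} phi_{k-1,j} rho(j)],
  phi_{k,j} = phi_{k-1,j} - phi_{kk} phi_{k-1,k-j},  j = 1..k-1.
Step k = 1:
  phi_11 = rho(1) = 0.2138.
Step k = 2:
  phi_22 = [rho(2) - phi_11 rho(1)] / [1 - phi_11 rho(1)] = [-0.442 - (0.2138)(0.2138)] / [1 - (0.2138)(0.2138)]
         = -0.48771044 / 0.95428956 = -0.5111.
Therefore phi_{22} = -0.5111.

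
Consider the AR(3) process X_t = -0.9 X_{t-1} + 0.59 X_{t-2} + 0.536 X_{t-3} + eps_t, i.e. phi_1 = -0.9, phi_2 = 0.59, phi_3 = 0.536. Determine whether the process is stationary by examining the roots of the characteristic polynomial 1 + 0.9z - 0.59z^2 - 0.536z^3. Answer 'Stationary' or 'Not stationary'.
\text{Stationary}

The AR(p) characteristic polynomial is P(z) = 1 + 0.9z - 0.59z^2 - 0.536z^3.
Stationarity requires all roots to lie outside the unit circle, i.e. |z| > 1 for every root.
Degree 3: look for a simple real root z0 first, then factor out (1 - z/z0) and solve the remaining quadratic.
Testing z0 = -1.25: P(-1.25) = 1 + (0.9)(-1.25) + (-0.59)(-1.25)^2 + (-0.536)(-1.25)^3
  = 1 + (-1.125) + (-0.921875) + (1.046875) = 0.  So z_0 = -1.25 is a root, |z_0| = 1.25.
Divide out the factor (1 + 0.8 z) = (1 - z/z0) (since 1/z0 = -0.8):
  P(z) = (1 + 0.8 z)(1 + (0.1) z + (-0.67) z^2)
  [check: z-coef 0.1 - (-0.8) = 0.9; z^2-coef -0.67 - (-0.8)(0.1) = -0.59; z^3-coef -(-0.8)(-0.67) = -0.536.]
Remaining roots from the quadratic factor 1 + (0.1) z + (-0.67) z^2:
  Set 1 + (0.1) z + (-0.67) z^2 = 0, i.e. a z^2 + b z + c = 0 with a = -0.67, b = 0.1, c = 1.
  Discriminant D = b^2 - 4ac = (0.1)^2 - 4*(-0.67)*1 = 0.01 - (-2.68) = 2.69.
  D >= 0, so the roots are real: z = (-b +/- sqrt(D)) / (2a) = (-0.1 +/- 1.640122) / (-1.34).
    z_1 = (-0.1 + 1.640122) / (-1.34) = -1.1493,   |z_1| = 1.1493.
    z_2 = (-0.1 - 1.640122) / (-1.34) = 1.2986,   |z_2| = 1.2986.
Moduli of all roots: 1.2500, 1.1493, 1.2986.
All moduli strictly greater than 1? Yes.
Verdict: Stationary.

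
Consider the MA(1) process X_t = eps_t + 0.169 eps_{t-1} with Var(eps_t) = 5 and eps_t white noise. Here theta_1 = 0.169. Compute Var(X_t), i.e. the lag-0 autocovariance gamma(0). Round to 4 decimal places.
\gamma(0) = 5.1428

For an MA(q) process X_t = eps_t + sum_i theta_i eps_{t-i} with
Var(eps_t) = sigma^2, the variance is
  gamma(0) = sigma^2 * (1 + sum_i theta_i^2).
  sum_i theta_i^2 = (0.169)^2 = 0.028561.
  gamma(0) = 5 * (1 + 0.028561) = 5 * 1.028561 = 5.142805, which rounds to 5.1428.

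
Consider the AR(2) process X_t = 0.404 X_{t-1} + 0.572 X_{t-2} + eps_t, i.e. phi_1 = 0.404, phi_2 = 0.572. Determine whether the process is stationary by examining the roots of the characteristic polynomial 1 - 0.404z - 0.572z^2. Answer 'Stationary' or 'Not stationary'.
\text{Stationary}

The AR(p) characteristic polynomial is P(z) = 1 - 0.404z - 0.572z^2.
Stationarity requires all roots to lie outside the unit circle, i.e. |z| > 1 for every root.
Set 1 + (-0.404) z + (-0.572) z^2 = 0, i.e. a z^2 + b z + c = 0 with a = -0.572, b = -0.404, c = 1.
Discriminant D = b^2 - 4ac = (-0.404)^2 - 4*(-0.572)*1 = 0.163216 - (-2.288) = 2.451216.
D >= 0, so the roots are real: z = (-b +/- sqrt(D)) / (2a) = (0.404 +/- 1.565636) / (-1.144).
  z_1 = (0.404 + 1.565636) / (-1.144) = -1.7217,   |z_1| = 1.7217.
  z_2 = (0.404 - 1.565636) / (-1.144) = 1.0154,   |z_2| = 1.0154.
Moduli of all roots: 1.7217, 1.0154.
All moduli strictly greater than 1? Yes.
Verdict: Stationary.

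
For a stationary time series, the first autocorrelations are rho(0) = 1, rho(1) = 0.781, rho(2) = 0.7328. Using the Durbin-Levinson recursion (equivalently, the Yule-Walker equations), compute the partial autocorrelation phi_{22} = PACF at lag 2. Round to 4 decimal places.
\phi_{22} = 0.3149

The PACF at lag k is phi_{kk}, the last component of the solution
to the Yule-Walker system G_k phi = r_k where
  (G_k)_{ij} = rho(|i - j|), (r_k)_i = rho(i), i,j = 1..k.
Equivalently, Durbin-Levinson gives phi_{kk} iteratively:
  phi_{11} = rho(1)
  phi_{kk} = [rho(k) - sum_{j=1..k-1} phi_{k-1,j} rho(k-j)]
            / [1 - sum_{j=1..k-1} phi_{k-1,j} rho(j)],
  phi_{k,j} = phi_{k-1,j} - phi_{kk} phi_{k-1,k-j},  j = 1..k-1.
Step k = 1:
  phi_11 = rho(1) = 0.781.
Step k = 2:
  phi_22 = [rho(2) - phi_11 rho(1)] / [1 - phi_11 rho(1)] = [0.7328 - (0.781)(0.781)] / [1 - (0.781)(0.781)]
         = 0.122839 / 0.390039 = 0.3149.
Therefore phi_{22} = 0.3149.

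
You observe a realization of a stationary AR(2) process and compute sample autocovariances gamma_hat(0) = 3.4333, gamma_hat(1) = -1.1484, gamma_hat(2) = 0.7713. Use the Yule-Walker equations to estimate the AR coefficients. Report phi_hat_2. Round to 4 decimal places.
\hat\phi_{2} = 0.1270

The Yule-Walker equations for an AR(p) process read, in matrix form,
  Gamma_p phi = r_p,   with   (Gamma_p)_{ij} = gamma(|i - j|),
                       (r_p)_i = gamma(i),   i,j = 1..p.
Substitute the sample gammas (Toeplitz matrix and right-hand side of size 2):
  Gamma_p = [[3.4333, -1.1484], [-1.1484, 3.4333]]
  r_p     = [-1.1484, 0.7713]
Written out:
  3.4333 phi_1 - 1.1484 phi_2 = -1.1484
  -1.1484 phi_1 + 3.4333 phi_2 = 0.7713
Solve by Cramer's rule:
  det = gamma(0)^2 - gamma(1)^2 = (3.4333)^2 - (-1.1484)^2 = 11.78754889 - 1.31882256 = 10.46872633
  phi_hat_1 = [gamma(1) gamma(0) - gamma(1) gamma(2)] / det = [(-1.1484)(3.4333) - (-1.1484)(0.7713)] / 10.46872633 = -3.0570408 / 10.46872633 = -0.292
  phi_hat_2 = [gamma(0) gamma(2) - gamma(1)^2] / det = [(3.4333)(0.7713) - (-1.1484)^2] / 10.46872633 = 1.32928173 / 10.46872633 = 0.127
So phi_hat = [-0.2920, 0.1270].
Therefore phi_hat_2 = 0.1270.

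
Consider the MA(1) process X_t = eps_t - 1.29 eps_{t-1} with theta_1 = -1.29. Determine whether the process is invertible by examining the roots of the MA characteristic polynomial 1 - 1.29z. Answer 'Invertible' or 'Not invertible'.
\text{Not invertible}

The MA(q) characteristic polynomial is P(z) = 1 - 1.29z.
Invertibility requires all roots to lie outside the unit circle, i.e. |z| > 1 for every root.
This is linear in z: 1 + (-1.29) z = 0  =>  z = -1/(-1.29) = 0.775194,  |z| = 0.775194.
Moduli of all roots: 0.7752.
All moduli strictly greater than 1? No.
Verdict: Not invertible.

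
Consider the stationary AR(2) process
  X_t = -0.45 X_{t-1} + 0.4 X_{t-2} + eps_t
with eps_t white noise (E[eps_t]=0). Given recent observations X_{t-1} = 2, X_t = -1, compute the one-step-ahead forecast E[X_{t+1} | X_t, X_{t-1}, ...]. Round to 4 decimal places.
E[X_{t+1} \mid \mathcal F_t] = 1.2500

For an AR(p) model X_t = c + sum_i phi_i X_{t-i} + eps_t, the
one-step-ahead conditional mean is
  E[X_{t+1} | X_t, ...] = c + sum_i phi_i X_{t+1-i}.
Substitute known values:
  E[X_{t+1} | ...] = (-0.45) * (-1) + (0.4) * (2)
                   = 1.2500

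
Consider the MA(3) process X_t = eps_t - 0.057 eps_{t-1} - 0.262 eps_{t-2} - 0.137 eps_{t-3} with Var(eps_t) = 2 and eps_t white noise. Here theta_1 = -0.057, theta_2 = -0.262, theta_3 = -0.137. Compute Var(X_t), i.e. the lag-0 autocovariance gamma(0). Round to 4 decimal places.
\gamma(0) = 2.1813

For an MA(q) process X_t = eps_t + sum_i theta_i eps_{t-i} with
Var(eps_t) = sigma^2, the variance is
  gamma(0) = sigma^2 * (1 + sum_i theta_i^2).
  sum_i theta_i^2 = (-0.057)^2 + (-0.262)^2 + (-0.137)^2 = 0.003249 + 0.068644 + 0.018769 = 0.090662.
  gamma(0) = 2 * (1 + 0.090662) = 2 * 1.090662 = 2.181324, which rounds to 2.1813.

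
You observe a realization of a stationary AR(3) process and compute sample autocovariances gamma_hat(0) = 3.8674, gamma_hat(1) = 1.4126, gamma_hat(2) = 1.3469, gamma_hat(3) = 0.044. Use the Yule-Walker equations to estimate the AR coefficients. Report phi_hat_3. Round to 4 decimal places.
\hat\phi_{3} = -0.2150

The Yule-Walker equations for an AR(p) process read, in matrix form,
  Gamma_p phi = r_p,   with   (Gamma_p)_{ij} = gamma(|i - j|),
                       (r_p)_i = gamma(i),   i,j = 1..p.
Substitute the sample gammas (Toeplitz matrix and right-hand side of size 3):
  Gamma_p = [[3.8674, 1.4126, 1.3469], [1.4126, 3.8674, 1.4126], [1.3469, 1.4126, 3.8674]]
  r_p     = [1.4126, 1.3469, 0.044]
Written out (R1..R3):
  (R1) 3.8674 phi_1 + 1.4126 phi_2 + 1.3469 phi_3 = 1.4126
  (R2) 1.4126 phi_1 + 3.8674 phi_2 + 1.4126 phi_3 = 1.3469
  (R3) 1.3469 phi_1 + 1.4126 phi_2 + 3.8674 phi_3 = 0.044
Gaussian elimination:
  R2 <- R2 - (1.4126/3.8674) R1 = R2 - (0.365258) R1:  3.351436 phi_2 + 0.920634 phi_3 = 0.830936
  R3 <- R3 - (1.3469/3.8674) R1 = R3 - (0.34827) R1:  0.920634 phi_2 + 3.398315 phi_3 = -0.447966
  R3 <- R3 - (0.920634/3.351436) R2 = R3 - (0.274698) R2:  3.145419 phi_3 = -0.676223
Back-substitution:
  phi_hat_3 = -0.676223 / 3.145419 = -0.214987
  phi_hat_2 = (0.830936 - (0.920634)(-0.214987)) / 3.351436 = 0.306991
  phi_hat_1 = (1.4126 - (1.4126)(0.306991) - (1.3469)(-0.214987)) / 3.8674 = 0.328001
So phi_hat = [0.3280, 0.3070, -0.2150].
Therefore phi_hat_3 = -0.2150.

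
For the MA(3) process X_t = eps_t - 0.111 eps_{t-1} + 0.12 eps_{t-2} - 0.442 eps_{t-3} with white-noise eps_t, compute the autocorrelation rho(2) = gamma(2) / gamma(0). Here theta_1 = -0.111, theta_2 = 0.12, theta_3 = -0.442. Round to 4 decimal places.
\rho(2) = 0.1383

For an MA(q) process with theta_0 = 1, the autocovariance is
  gamma(k) = sigma^2 * sum_{i=0..q-k} theta_i * theta_{i+k},
and rho(k) = gamma(k) / gamma(0). Sigma^2 cancels.
  numerator   = (1)*(0.12) + (-0.111)*(-0.442) = 0.169062.
  denominator = (1)^2 + (-0.111)^2 + (0.12)^2 + (-0.442)^2 = 1.222085.
  rho(2) = 0.169062 / 1.222085 = 0.1383.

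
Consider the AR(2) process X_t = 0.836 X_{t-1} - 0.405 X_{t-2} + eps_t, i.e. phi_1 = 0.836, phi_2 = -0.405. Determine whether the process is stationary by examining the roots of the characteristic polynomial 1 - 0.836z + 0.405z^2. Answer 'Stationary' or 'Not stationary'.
\text{Stationary}

The AR(p) characteristic polynomial is P(z) = 1 - 0.836z + 0.405z^2.
Stationarity requires all roots to lie outside the unit circle, i.e. |z| > 1 for every root.
Set 1 + (-0.836) z + (0.405) z^2 = 0, i.e. a z^2 + b z + c = 0 with a = 0.405, b = -0.836, c = 1.
Discriminant D = b^2 - 4ac = (-0.836)^2 - 4*(0.405)*1 = 0.698896 - (1.62) = -0.921104.
D < 0, so the roots are the complex-conjugate pair z = (-b +/- i sqrt(-D)) / (2a) = 1.0321 +/- 1.1849i.
For a conjugate pair |z|^2 = z * conj(z) = (product of roots) = c/a = 1/(0.405) = 2.469136, so |z| = sqrt(2.469136) = 1.5713 for both roots.
Moduli of all roots: 1.5713, 1.5713.
All moduli strictly greater than 1? Yes.
Verdict: Stationary.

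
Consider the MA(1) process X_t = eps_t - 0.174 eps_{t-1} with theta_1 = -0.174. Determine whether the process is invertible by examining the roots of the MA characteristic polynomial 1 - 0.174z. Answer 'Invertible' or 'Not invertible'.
\text{Invertible}

The MA(q) characteristic polynomial is P(z) = 1 - 0.174z.
Invertibility requires all roots to lie outside the unit circle, i.e. |z| > 1 for every root.
This is linear in z: 1 + (-0.174) z = 0  =>  z = -1/(-0.174) = 5.747126,  |z| = 5.747126.
Moduli of all roots: 5.7471.
All moduli strictly greater than 1? Yes.
Verdict: Invertible.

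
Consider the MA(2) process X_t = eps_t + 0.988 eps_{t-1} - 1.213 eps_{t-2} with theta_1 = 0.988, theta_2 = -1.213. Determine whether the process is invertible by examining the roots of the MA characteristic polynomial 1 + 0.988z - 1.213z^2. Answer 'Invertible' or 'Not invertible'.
\text{Not invertible}

The MA(q) characteristic polynomial is P(z) = 1 + 0.988z - 1.213z^2.
Invertibility requires all roots to lie outside the unit circle, i.e. |z| > 1 for every root.
Set 1 + (0.988) z + (-1.213) z^2 = 0, i.e. a z^2 + b z + c = 0 with a = -1.213, b = 0.988, c = 1.
Discriminant D = b^2 - 4ac = (0.988)^2 - 4*(-1.213)*1 = 0.976144 - (-4.852) = 5.828144.
D >= 0, so the roots are real: z = (-b +/- sqrt(D)) / (2a) = (-0.988 +/- 2.414155) / (-2.426).
  z_1 = (-0.988 + 2.414155) / (-2.426) = -0.5879,   |z_1| = 0.5879.
  z_2 = (-0.988 - 2.414155) / (-2.426) = 1.4024,   |z_2| = 1.4024.
Moduli of all roots: 0.5879, 1.4024.
All moduli strictly greater than 1? No.
Verdict: Not invertible.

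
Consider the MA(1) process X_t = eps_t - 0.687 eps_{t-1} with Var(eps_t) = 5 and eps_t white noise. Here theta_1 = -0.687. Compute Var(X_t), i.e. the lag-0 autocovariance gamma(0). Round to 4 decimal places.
\gamma(0) = 7.3598

For an MA(q) process X_t = eps_t + sum_i theta_i eps_{t-i} with
Var(eps_t) = sigma^2, the variance is
  gamma(0) = sigma^2 * (1 + sum_i theta_i^2).
  sum_i theta_i^2 = (-0.687)^2 = 0.471969.
  gamma(0) = 5 * (1 + 0.471969) = 5 * 1.471969 = 7.359845, which rounds to 7.3598.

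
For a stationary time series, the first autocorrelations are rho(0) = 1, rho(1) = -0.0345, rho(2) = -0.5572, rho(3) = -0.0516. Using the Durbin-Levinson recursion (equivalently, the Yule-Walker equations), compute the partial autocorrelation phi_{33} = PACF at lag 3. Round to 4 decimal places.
\phi_{33} = -0.1469

The PACF at lag k is phi_{kk}, the last component of the solution
to the Yule-Walker system G_k phi = r_k where
  (G_k)_{ij} = rho(|i - j|), (r_k)_i = rho(i), i,j = 1..k.
Equivalently, Durbin-Levinson gives phi_{kk} iteratively:
  phi_{11} = rho(1)
  phi_{kk} = [rho(k) - sum_{j=1..k-1} phi_{k-1,j} rho(k-j)]
            / [1 - sum_{j=1..k-1} phi_{k-1,j} rho(j)],
  phi_{k,j} = phi_{k-1,j} - phi_{kk} phi_{k-1,k-j},  j = 1..k-1.
Step k = 1:
  phi_11 = rho(1) = -0.0345.
Step k = 2:
  phi_22 = [rho(2) - phi_11 rho(1)] / [1 - phi_11 rho(1)] = [-0.5572 - (-0.0345)(-0.0345)] / [1 - (-0.0345)(-0.0345)]
         = -0.55839025 / 0.99880975 = -0.559056.
  Update: phi_21 = phi_11 - phi_22 phi_11 = -0.0345 - (-0.559056)(-0.0345) = -0.053787.
Step k = 3:
  phi_33 = [rho(3) - phi_21 rho(2) - phi_22 rho(1)] / [1 - phi_21 rho(1) - phi_22 rho(2)]
    numerator   = -0.0516 - (-0.053787)(-0.5572) - (-0.559056)(-0.0345) = -0.10085777
    denominator = 1 - (-0.053787)(-0.0345) - (-0.559056)(-0.5572) = 0.68663852
  phi_33 = -0.10085777 / 0.68663852 = -0.1469.
Therefore phi_{33} = -0.1469.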